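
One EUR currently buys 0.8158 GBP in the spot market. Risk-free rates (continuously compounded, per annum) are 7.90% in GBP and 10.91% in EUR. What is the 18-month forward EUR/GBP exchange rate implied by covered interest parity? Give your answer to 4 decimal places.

F = S·e^((r_GBP − r_EUR)T) = 0.8158 · e^((0.0790 − 0.1091) × 18/12)
= 0.8158 · e^-0.045150 = 0.8158 × 0.955854
F = 0.7798 GBP per EUR

0.7798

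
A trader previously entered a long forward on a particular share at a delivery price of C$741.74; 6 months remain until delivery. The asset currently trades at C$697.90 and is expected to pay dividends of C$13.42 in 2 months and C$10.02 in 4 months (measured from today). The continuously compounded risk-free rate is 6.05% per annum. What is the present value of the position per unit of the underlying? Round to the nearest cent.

-C$44.84

PV(remaining dividends) I = 13.42·e^(−0.0605·2/12) + 10.02·e^(−0.0605·4/12) = 23.1053
Current forward F = (S − I)·e^(rT) = (697.90 − 23.1053)·e^(0.0605·6/12) = 674.7947 × 1.030712 = 695.5190
Value (long) = (F − K)·e^(−rT) = (695.5190 − 741.74) × 0.970203 = -44.8438
Value = -C$44.84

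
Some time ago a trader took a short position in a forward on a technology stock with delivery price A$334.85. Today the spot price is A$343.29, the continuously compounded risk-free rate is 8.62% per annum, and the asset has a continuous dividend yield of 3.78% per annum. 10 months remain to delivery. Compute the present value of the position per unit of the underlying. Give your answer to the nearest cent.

Current fair forward for the remaining 10 months: F = S·e^((r − q)·T), (r − q) = 0.0862 − 0.0378 = 0.0484
F = 343.29 · e^(0.0484 × 10/12) = 343.29 × 1.041158 = 357.4191
Value of long forward = (F − K)·e^(−rT) = (357.4191 − 334.85) · e^(−0.0862·10/12)
= 22.5691 × 0.930686 = 21.00
Short position value = −(long value) = -A$21.00

-A$21.00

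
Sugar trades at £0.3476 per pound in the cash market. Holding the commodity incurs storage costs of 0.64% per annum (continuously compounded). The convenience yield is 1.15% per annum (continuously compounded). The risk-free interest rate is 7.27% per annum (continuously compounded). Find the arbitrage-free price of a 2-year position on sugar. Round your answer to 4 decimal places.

Net carry = r + u − y = 0.0727 + 0.0064 − 0.0115 = 0.0676
F = S·e^((r+u−y)T) = 0.3476 · e^(0.0676 × 2) = 0.3476 · e^0.135200
= 0.3476 × 1.144766 = £0.3979 per pound

£0.3979 per pound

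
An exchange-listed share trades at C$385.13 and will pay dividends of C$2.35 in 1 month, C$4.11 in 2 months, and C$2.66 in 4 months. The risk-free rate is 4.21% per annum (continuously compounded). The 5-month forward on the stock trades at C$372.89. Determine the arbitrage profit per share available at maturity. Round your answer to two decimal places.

C$9.85 per share

PV(dividends) I = 2.35·e^(−0.0421·1/12) + 4.11·e^(−0.0421·2/12) + 2.66·e^(−0.0421·4/12) = 9.0460
Fair forward F* = (S − I)·e^(rT) = (385.13 − 9.0460)·e^0.017542 = 376.0840 × 1.017697 = 382.7396
Market C$372.89 < fair 382.7396: forward underpriced → reverse cash-and-carry (short the stock, invest proceeds at r, pay the dividends, go long the forward).
Profit at T = |F_mkt − F*| = |372.89 − 382.7396| = C$9.85 per share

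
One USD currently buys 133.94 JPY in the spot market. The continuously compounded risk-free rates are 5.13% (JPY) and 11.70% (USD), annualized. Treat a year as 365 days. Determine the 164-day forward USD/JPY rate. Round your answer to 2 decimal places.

130.04

F = S·e^((r_JPY − r_USD)T) = 133.94 · e^((0.0513 − 0.1170) × 164/365)
= 133.94 · e^-0.029520 = 133.94 × 0.970911
F = 130.04 JPY per USD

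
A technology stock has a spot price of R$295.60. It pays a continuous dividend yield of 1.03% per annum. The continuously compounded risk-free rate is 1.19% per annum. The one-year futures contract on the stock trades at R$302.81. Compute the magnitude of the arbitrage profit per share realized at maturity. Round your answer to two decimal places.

R$6.74 per share

Fair futures: F* = S·e^(carry·T), with carry = (r − q) = 0.0119 − 0.0103 = 0.0016
F* = 295.60 · e^(0.0016 × 12/12) = 295.60 · e^0.001600 = 295.60 × 1.001601 = R$296.0733
Market R$302.81 > fair R$296.0733: forward overpriced → cash-and-carry (buy spot, short the forward).
At maturity, profit = |F_mkt − F*| = |302.81 − 296.0733| = R$6.74 per share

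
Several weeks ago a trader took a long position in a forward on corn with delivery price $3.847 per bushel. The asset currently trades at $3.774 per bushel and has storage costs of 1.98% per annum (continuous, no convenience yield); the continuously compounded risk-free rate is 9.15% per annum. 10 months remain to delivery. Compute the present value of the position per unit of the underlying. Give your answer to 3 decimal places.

$0.272 per bushel

Current fair forward for the remaining 10 months: F = S·e^((r + u)·T), (r + u) = 0.0915 + 0.0198 = 0.1113
F = 3.774 · e^(0.1113 × 10/12) = 3.774 × 1.097187 = 4.1408
Value of long forward = (F − K)·e^(−rT) = (4.1408 − 3.847) · e^(−0.0915·10/12)
= 0.2938 × 0.926585 = 0.272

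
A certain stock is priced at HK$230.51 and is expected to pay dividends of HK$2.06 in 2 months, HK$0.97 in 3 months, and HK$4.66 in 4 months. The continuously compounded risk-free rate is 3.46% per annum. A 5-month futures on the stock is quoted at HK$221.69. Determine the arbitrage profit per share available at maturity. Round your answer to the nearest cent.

HK$4.44 per share

PV(dividends) I = 2.06·e^(−0.0346·2/12) + 0.97·e^(−0.0346·3/12) + 4.66·e^(−0.0346·4/12) = 7.6164
Fair futures F* = (S − I)·e^(rT) = (230.51 − 7.6164)·e^0.014417 = 222.8936 × 1.014521 = 226.1302
Market HK$221.69 < fair 226.1302: forward underpriced → reverse cash-and-carry (short the stock, invest proceeds at r, pay the dividends, go long the forward).
Profit at T = |F_mkt − F*| = |221.69 − 226.1302| = HK$4.44 per share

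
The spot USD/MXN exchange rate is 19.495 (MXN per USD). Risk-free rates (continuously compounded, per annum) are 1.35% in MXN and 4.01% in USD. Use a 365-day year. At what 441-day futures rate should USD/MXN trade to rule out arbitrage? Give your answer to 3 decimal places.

18.878

F = S·e^((r_MXN − r_USD)T) = 19.495 · e^((0.0135 − 0.0401) × 441/365)
= 19.495 · e^-0.032139 = 19.495 × 0.968372
F = 18.878 MXN per USD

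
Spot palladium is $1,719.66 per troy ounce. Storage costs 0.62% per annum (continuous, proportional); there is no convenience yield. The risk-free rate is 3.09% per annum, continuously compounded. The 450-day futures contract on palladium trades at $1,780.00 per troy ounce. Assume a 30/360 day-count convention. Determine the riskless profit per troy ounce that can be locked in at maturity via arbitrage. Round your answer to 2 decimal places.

Fair futures: F* = S·e^(carry·T), with carry = (r + u) = 0.0309 + 0.0062 = 0.0371
F* = 1719.66 · e^(0.0371 × 450/360) = 1719.66 · e^0.04637500 = 1719.66 × 1.04746714 = $1801.2873
Market $1780.00 < fair $1801.2873: forward underpriced → reverse cash-and-carry (short spot, go long the forward).
At maturity, profit = |F_mkt − F*| = |1780.00 − 1801.2873| = $21.29 per troy ounce

$21.29 per troy ounce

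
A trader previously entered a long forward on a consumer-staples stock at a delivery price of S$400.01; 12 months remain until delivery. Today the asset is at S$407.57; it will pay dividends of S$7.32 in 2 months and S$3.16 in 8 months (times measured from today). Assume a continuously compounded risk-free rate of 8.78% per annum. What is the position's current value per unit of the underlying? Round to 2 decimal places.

S$30.99

PV(remaining dividends) I = 7.32·e^(−0.0878·2/12) + 3.16·e^(−0.0878·8/12) = 10.1940
Current forward F = (S − I)·e^(rT) = (407.57 − 10.1940)·e^(0.0878·12/12) = 397.3760 × 1.091770 = 433.8432
Value (long) = (F − K)·e^(−rT) = (433.8432 − 400.01) × 0.915944 = 30.9893
Value = S$30.99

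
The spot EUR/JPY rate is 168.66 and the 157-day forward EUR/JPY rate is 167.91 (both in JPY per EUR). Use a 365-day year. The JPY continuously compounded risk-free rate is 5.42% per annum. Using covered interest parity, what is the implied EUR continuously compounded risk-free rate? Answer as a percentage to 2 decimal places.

6.46%

F = S·e^((r_JPY − r_EUR)T) ⇒ r_EUR = r_JPY − ln(F/S)/T
ln(167.91/168.66) = -0.004457; /(157/365) = -0.010362
r_EUR = 0.0542 + 0.010362 = 0.064562
r_EUR = 6.46%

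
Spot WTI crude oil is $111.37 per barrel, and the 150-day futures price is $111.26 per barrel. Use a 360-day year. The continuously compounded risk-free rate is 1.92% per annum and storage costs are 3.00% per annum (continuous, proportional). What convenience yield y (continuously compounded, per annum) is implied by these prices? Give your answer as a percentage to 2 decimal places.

F = S·e^((r+u−y)T) ⇒ (r+u−y) = ln(F/S)/T
ln(111.26/111.37) = -0.000988; /T ⇒ -0.002371
y = r + u − ln(F/S)/T = 0.0192 + 0.0300 + 0.002371 = 0.051571
y = 5.16%

5.16%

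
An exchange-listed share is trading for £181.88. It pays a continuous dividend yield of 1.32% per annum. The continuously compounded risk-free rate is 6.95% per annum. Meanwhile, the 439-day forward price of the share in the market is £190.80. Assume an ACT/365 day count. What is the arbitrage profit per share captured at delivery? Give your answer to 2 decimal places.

£3.82 per share

Fair forward: F* = S·e^(carry·T), with carry = (r − q) = 0.0695 − 0.0132 = 0.0563
F* = 181.88 · e^(0.0563 × 439/365) = 181.88 · e^0.067714 = 181.88 × 1.070059 = £194.6223
Market £190.80 < fair £194.6223: forward underpriced → reverse cash-and-carry (short spot, go long the forward).
At maturity, profit = |F_mkt − F*| = |190.80 − 194.6223| = £3.82 per share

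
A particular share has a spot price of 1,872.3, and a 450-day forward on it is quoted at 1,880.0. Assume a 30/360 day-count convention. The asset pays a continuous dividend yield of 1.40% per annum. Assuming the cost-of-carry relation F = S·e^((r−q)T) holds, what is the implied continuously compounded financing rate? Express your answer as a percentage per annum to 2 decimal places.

1.73%

From F = S·e^((r−q)T): (r − q) = ln(F/S)/T
ln(1880.0/1872.3) = ln(1.004113) = 0.004105
(r − q) = 0.004105 / (450/360) = 0.003284
r = ln(F/S)/T + q = 0.003284 + 0.0140 = 0.017284
r = 1.73%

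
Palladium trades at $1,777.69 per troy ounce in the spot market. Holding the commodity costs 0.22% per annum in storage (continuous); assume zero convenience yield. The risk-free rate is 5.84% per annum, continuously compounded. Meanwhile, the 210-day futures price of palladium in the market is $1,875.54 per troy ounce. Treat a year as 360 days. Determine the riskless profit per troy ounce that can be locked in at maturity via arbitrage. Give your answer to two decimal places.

$33.88 per troy ounce

Fair futures: F* = S·e^(carry·T), with carry = (r + u) = 0.0584 + 0.0022 = 0.0606
F* = 1777.69 · e^(0.0606 × 210/360) = 1777.69 · e^0.03535000 = 1777.69 × 1.03598224 = $1841.6553
Market $1875.54 > fair $1841.6553: forward overpriced → cash-and-carry (buy spot, short the forward).
At maturity, profit = |F_mkt − F*| = |1875.54 − 1841.6553| = $33.88 per troy ounce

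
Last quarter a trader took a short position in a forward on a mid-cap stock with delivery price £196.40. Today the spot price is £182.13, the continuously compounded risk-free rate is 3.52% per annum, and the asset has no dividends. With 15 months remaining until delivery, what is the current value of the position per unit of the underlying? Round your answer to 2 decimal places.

Current fair forward for the remaining 15 months: F = S·e^(r·T), r = 0.0352
F = 182.13 · e^(0.0352 × 15/12) = 182.13 × 1.044982 = 190.3226
Value of long forward = (F − K)·e^(−rT) = (190.3226 − 196.40) · e^(−0.0352·15/12)
= -6.0774 × 0.956954 = -5.82
Short position value = −(long value) = £5.82

£5.82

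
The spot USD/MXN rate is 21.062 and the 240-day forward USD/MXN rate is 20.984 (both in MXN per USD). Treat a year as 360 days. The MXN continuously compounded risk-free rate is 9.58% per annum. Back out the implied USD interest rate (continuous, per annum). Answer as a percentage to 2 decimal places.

F = S·e^((r_MXN − r_USD)T) ⇒ r_USD = r_MXN − ln(F/S)/T
ln(20.984/21.062) = -0.003710; /(240/360) = -0.005565
r_USD = 0.0958 + 0.005565 = 0.101365
r_USD = 10.14%

10.14%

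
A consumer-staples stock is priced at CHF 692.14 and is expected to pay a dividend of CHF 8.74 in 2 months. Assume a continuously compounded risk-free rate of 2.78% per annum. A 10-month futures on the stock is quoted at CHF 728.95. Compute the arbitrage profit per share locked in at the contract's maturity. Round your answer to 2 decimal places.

PV(dividends) I = 8.74·e^(−0.0278·2/12) = 8.6996
Fair futures F* = (S − I)·e^(rT) = (692.14 − 8.6996)·e^0.023167 = 683.4404 × 1.023437 = 699.4582
Market CHF 728.95 > fair 699.4582: forward overpriced → cash-and-carry (borrow at r, buy the stock and collect the dividends, short the forward).
Profit at T = |F_mkt − F*| = |728.95 − 699.4582| = CHF 29.49 per share

CHF 29.49 per share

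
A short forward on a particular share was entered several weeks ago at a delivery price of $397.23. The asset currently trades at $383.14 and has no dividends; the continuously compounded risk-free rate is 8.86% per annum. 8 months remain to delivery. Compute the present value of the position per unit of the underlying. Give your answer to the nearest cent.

Current fair forward for the remaining 8 months: F = S·e^(r·T), r = 0.0886
F = 383.14 · e^(0.0886 × 8/12) = 383.14 × 1.060846 = 406.4525
Value of long forward = (F − K)·e^(−rT) = (406.4525 − 397.23) · e^(−0.0886·8/12)
= 9.2225 × 0.942644 = 8.69
Short position value = −(long value) = -$8.69

-$8.69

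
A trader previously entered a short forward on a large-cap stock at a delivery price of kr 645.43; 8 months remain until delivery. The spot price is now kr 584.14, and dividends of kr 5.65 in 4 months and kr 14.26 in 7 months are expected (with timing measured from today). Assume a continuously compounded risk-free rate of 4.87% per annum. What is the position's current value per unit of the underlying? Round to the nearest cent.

PV(remaining dividends) I = 5.65·e^(−0.0487·4/12) + 14.26·e^(−0.0487·7/12) = 19.4196
Current forward F = (S − I)·e^(rT) = (584.14 − 19.4196)·e^(0.0487·8/12) = 564.7204 × 1.032999 = 583.3556
Value (long) = (F − K)·e^(−rT) = (583.3556 − 645.43) × 0.968055 = -60.0914
Short position value = −(long value) = kr 60.09

kr 60.09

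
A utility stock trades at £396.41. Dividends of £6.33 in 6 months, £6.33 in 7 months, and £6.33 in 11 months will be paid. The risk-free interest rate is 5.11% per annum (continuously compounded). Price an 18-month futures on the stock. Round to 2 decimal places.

PV(dividends) I = 6.33·e^(−0.0511·6/12) + 6.33·e^(−0.0511·7/12) + 6.33·e^(−0.0511·11/12)
I = 6.1703 + 6.1441 + 6.0403 = 18.3547
F = (S − I)·e^(rT) = (396.41 − 18.3547) · e^(0.0511·18/12)
= 378.0553 · e^0.076650 = 378.0553 × 1.079664 = £408.17

£408.17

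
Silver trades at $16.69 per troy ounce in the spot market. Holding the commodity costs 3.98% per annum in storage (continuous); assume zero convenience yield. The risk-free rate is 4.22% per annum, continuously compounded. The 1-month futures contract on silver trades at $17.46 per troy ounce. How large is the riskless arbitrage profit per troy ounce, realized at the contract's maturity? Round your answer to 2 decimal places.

$0.66 per troy ounce

Fair futures: F* = S·e^(carry·T), with carry = (r + u) = 0.0422 + 0.0398 = 0.0820
F* = 16.69 · e^(0.0820 × 1/12) = 16.69 · e^0.006833 = 16.69 × 1.006856 = $16.8044
Market $17.46 > fair $16.8044: forward overpriced → cash-and-carry (buy spot, short the forward).
At maturity, profit = |F_mkt − F*| = |17.46 − 16.8044| = $0.66 per troy ounce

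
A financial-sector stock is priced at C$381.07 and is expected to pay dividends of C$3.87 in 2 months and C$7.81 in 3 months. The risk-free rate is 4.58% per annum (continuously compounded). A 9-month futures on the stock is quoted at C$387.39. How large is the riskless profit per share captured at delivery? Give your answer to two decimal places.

PV(dividends) I = 3.87·e^(−0.0458·2/12) + 7.81·e^(−0.0458·3/12) = 11.5617
Fair futures F* = (S − I)·e^(rT) = (381.07 − 11.5617)·e^0.034350 = 369.5083 × 1.034947 = 382.4215
Market C$387.39 > fair 382.4215: forward overpriced → cash-and-carry (borrow at r, buy the stock and collect the dividends, short the forward).
Profit at T = |F_mkt − F*| = |387.39 − 382.4215| = C$4.97 per share

C$4.97 per share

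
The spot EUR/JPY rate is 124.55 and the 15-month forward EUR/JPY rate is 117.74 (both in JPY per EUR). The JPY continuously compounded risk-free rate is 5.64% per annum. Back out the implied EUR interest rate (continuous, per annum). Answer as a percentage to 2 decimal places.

F = S·e^((r_JPY − r_EUR)T) ⇒ r_EUR = r_JPY − ln(F/S)/T
ln(117.74/124.55) = -0.056228; /(15/12) = -0.044982
r_EUR = 0.0564 + 0.044982 = 0.101382
r_EUR = 10.14%

10.14%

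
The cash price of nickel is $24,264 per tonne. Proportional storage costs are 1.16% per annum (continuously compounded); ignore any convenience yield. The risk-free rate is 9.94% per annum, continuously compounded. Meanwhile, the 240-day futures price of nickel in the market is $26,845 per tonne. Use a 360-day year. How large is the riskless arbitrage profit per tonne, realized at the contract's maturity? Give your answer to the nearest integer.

Fair futures: F* = S·e^(carry·T), with carry = (r + u) = 0.0994 + 0.0116 = 0.1110
F* = 24264 · e^(0.1110 × 240/360) = 24264 · e^0.074000 = 24264 × 1.076807 = $26127.6450
Market $26845 > fair $26127.6450: forward overpriced → cash-and-carry (buy spot, short the forward).
At maturity, profit = |F_mkt − F*| = |26845 − 26127.6450| = $717 per tonne

$717 per tonne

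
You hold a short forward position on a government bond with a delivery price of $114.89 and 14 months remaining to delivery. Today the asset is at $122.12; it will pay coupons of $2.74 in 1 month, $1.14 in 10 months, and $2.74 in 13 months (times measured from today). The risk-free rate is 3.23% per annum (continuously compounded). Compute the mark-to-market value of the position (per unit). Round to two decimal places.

PV(remaining coupons) I = 2.74·e^(−0.0323·1/12) + 1.14·e^(−0.0323·10/12) + 2.74·e^(−0.0323·13/12) = 6.4881
Current forward F = (S − I)·e^(rT) = (122.12 − 6.4881)·e^(0.0323·14/12) = 115.6319 × 1.038402 = 120.0724
Value (long) = (F − K)·e^(−rT) = (120.0724 − 114.89) × 0.963018 = 4.9907
Short position value = −(long value) = -$4.99

-$4.99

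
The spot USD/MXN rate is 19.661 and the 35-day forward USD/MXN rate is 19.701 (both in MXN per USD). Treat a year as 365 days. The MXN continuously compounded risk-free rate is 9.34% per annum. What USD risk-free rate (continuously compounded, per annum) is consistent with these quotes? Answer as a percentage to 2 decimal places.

7.22%

F = S·e^((r_MXN − r_USD)T) ⇒ r_USD = r_MXN − ln(F/S)/T
ln(19.701/19.661) = 0.002032; /(35/365) = 0.021191
r_USD = 0.0934 − 0.021191 = 0.072209
r_USD = 7.22%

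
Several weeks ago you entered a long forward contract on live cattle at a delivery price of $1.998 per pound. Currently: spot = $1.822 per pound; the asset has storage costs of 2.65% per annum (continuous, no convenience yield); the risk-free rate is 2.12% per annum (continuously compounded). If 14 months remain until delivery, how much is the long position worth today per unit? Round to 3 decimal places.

-$0.070 per pound

Current fair forward for the remaining 14 months: F = S·e^((r + u)·T), (r + u) = 0.0212 + 0.0265 = 0.0477
F = 1.822 · e^(0.0477 × 14/12) = 1.822 × 1.057228 = 1.9263
Value of long forward = (F − K)·e^(−rT) = (1.9263 − 1.998) · e^(−0.0212·14/12)
= -0.0717 × 0.975570 = -0.070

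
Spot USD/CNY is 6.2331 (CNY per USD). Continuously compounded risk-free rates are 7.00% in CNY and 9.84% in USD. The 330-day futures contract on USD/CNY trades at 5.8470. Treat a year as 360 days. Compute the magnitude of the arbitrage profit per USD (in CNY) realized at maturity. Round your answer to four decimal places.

0.2259 per USD (in CNY)

Fair futures: F* = S·e^(carry·T), with carry = (r_CNY − r_USD) = 0.0700 − 0.0984 = -0.0284
F* = 6.2331 · e^(-0.0284 × 330/360) = 6.2331 · e^-0.026033 = 6.2331 × 0.974303 = 6.0729
Market 5.8470 < fair 6.0729: forward underpriced → reverse cash-and-carry (short spot, go long the forward).
At maturity, profit = |F_mkt − F*| = |5.8470 − 6.0729| = 0.2259 per USD (in CNY)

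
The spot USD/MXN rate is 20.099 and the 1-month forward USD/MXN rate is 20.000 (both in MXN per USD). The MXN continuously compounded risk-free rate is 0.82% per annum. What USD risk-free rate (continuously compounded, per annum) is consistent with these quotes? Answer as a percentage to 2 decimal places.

6.75%

F = S·e^((r_MXN − r_USD)T) ⇒ r_USD = r_MXN − ln(F/S)/T
ln(20.000/20.099) = -0.004938; /(1/12) = -0.059256
r_USD = 0.0082 + 0.059256 = 0.067456
r_USD = 6.75%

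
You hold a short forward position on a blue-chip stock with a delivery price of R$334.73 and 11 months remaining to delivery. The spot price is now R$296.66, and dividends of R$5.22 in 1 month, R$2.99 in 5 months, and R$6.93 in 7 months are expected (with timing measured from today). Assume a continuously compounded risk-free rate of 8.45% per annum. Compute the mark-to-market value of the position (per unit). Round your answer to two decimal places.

R$27.79

PV(remaining dividends) I = 5.22·e^(−0.0845·1/12) + 2.99·e^(−0.0845·5/12) + 6.93·e^(−0.0845·7/12) = 14.6666
Current forward F = (S − I)·e^(rT) = (296.66 − 14.6666)·e^(0.0845·11/12) = 281.9934 × 1.080537 = 304.7043
Value (long) = (F − K)·e^(−rT) = (304.7043 − 334.73) × 0.925466 = -27.7878
Short position value = −(long value) = R$27.79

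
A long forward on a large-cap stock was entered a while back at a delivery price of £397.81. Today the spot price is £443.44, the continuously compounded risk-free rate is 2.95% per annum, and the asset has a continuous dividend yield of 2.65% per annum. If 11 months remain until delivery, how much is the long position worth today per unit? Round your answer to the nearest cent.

Current fair forward for the remaining 11 months: F = S·e^((r − q)·T), (r − q) = 0.0295 − 0.0265 = 0.0030
F = 443.44 · e^(0.0030 × 11/12) = 443.44 × 1.002754 = 444.6612
Value of long forward = (F − K)·e^(−rT) = (444.6612 − 397.81) · e^(−0.0295·11/12)
= 46.8512 × 0.973321 = 45.60

£45.60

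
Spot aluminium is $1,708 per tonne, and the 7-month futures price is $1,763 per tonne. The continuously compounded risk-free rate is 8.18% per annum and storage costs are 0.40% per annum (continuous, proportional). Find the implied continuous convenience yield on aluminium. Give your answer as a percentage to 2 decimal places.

F = S·e^((r+u−y)T) ⇒ (r+u−y) = ln(F/S)/T
ln(1763/1708) = 0.031694; /T ⇒ 0.054333
y = r + u − ln(F/S)/T = 0.0818 + 0.0040 − 0.054333 = 0.031467
y = 3.15%

3.15%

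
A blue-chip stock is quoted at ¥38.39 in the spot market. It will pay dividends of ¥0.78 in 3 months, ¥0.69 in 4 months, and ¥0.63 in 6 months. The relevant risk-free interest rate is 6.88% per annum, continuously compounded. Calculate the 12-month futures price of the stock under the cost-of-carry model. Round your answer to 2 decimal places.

¥38.93

PV(dividends) I = 0.78·e^(−0.0688·3/12) + 0.69·e^(−0.0688·4/12) + 0.63·e^(−0.0688·6/12)
I = 0.7667 + 0.6744 + 0.6087 = 2.0498
F = (S − I)·e^(rT) = (38.39 − 2.0498) · e^(0.0688·12/12)
= 36.3402 · e^0.068800 = 36.3402 × 1.071222 = ¥38.93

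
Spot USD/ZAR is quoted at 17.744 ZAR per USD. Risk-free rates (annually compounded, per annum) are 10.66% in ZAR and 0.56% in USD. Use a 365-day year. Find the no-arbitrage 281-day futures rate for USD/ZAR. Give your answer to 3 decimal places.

By covered interest parity, F = S · (1+r_ZAR)^T / (1+r_USD)^T
= 17.744 × 1.081102 / 1.004308 = 17.744 × 1.076465
F = 19.101 ZAR per USD

19.101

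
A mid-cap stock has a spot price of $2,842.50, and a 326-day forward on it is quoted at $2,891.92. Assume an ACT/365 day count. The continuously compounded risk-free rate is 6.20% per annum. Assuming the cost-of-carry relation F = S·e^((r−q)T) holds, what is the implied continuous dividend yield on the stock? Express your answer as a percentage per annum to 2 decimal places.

From F = S·e^((r−q)T): (r − q) = ln(F/S)/T
ln(2891.92/2842.50) = ln(1.017386) = 0.017237
(r − q) = 0.017237 / (326/365) = 0.019299
q = r − ln(F/S)/T = 0.0620 − 0.019299 = 0.042701
q = 4.27%

4.27%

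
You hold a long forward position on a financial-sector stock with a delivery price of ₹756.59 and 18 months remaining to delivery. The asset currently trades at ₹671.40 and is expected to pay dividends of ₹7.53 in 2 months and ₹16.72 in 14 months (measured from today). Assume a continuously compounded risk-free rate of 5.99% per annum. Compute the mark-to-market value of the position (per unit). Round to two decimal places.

PV(remaining dividends) I = 7.53·e^(−0.0599·2/12) + 16.72·e^(−0.0599·14/12) = 23.0466
Current forward F = (S − I)·e^(rT) = (671.40 − 23.0466)·e^(0.0599·18/12) = 648.3534 × 1.094010 = 709.3051
Value (long) = (F − K)·e^(−rT) = (709.3051 − 756.59) × 0.914068 = -43.2216
Value = -₹43.22

-₹43.22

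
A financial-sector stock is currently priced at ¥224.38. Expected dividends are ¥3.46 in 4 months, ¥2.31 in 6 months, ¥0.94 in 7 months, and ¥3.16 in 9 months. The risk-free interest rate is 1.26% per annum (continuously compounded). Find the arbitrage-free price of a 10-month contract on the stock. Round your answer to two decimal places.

¥216.84

PV(dividends) I = 3.46·e^(−0.0126·4/12) + 2.31·e^(−0.0126·6/12) + 0.94·e^(−0.0126·7/12) + 3.16·e^(−0.0126·9/12)
I = 3.4455 + 2.2955 + 0.9331 + 3.1303 = 9.8044
F = (S − I)·e^(rT) = (224.38 − 9.8044) · e^(0.0126·10/12)
= 214.5756 · e^0.010500 = 214.5756 × 1.010555 = ¥216.84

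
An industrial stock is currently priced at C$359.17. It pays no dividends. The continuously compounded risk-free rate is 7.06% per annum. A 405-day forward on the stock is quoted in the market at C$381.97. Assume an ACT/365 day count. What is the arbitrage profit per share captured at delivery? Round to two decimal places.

C$6.47 per share

Fair forward: F* = S·e^(carry·T), with carry = r = 0.0706
F* = 359.17 · e^(0.0706 × 405/365) = 359.17 · e^0.078337 = 359.17 × 1.081487 = C$388.4377
Market C$381.97 < fair C$388.4377: forward underpriced → reverse cash-and-carry (short spot, go long the forward).
At maturity, profit = |F_mkt − F*| = |381.97 − 388.4377| = C$6.47 per share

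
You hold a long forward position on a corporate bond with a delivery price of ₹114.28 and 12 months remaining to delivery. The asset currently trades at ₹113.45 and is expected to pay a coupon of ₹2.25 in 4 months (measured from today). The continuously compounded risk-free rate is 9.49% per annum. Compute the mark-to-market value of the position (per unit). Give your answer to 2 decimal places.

PV(remaining coupons) I = 2.25·e^(−0.0949·4/12) = 2.1799
Current forward F = (S − I)·e^(rT) = (113.45 − 2.1799)·e^(0.0949·12/12) = 111.2701 × 1.099549 = 122.3469
Value (long) = (F − K)·e^(−rT) = (122.3469 − 114.28) × 0.909464 = 7.3366
Value = ₹7.34

₹7.34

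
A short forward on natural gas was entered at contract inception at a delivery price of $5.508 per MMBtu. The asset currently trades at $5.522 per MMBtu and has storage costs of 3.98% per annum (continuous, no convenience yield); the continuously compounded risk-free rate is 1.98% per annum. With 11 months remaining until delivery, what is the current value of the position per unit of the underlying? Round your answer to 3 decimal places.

-$0.318 per MMBtu

Current fair forward for the remaining 11 months: F = S·e^((r + u)·T), (r + u) = 0.0198 + 0.0398 = 0.0596
F = 5.522 · e^(0.0596 × 11/12) = 5.522 × 1.056153 = 5.8321
Value of long forward = (F − K)·e^(−rT) = (5.8321 − 5.508) · e^(−0.0198·11/12)
= 0.3241 × 0.982014 = 0.318
Short position value = −(long value) = -$0.318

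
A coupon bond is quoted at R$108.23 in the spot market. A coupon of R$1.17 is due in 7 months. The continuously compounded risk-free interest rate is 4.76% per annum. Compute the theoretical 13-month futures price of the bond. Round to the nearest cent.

R$112.76

PV(coupons) I = 1.17·e^(−0.0476·7/12)
I = 1.1380
F = (S − I)·e^(rT) = (108.23 − 1.1380) · e^(0.0476·13/12)
= 107.0920 · e^0.051567 = 107.0920 × 1.052920 = R$112.76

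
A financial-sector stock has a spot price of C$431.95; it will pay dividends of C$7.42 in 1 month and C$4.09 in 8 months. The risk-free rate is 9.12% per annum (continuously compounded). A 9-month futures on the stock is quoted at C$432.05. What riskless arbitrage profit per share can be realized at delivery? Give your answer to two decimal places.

C$18.47 per share

PV(dividends) I = 7.42·e^(−0.0912·1/12) + 4.09·e^(−0.0912·8/12) = 11.2126
Fair futures F* = (S − I)·e^(rT) = (431.95 − 11.2126)·e^0.068400 = 420.7374 × 1.070794 = 450.5231
Market C$432.05 < fair 450.5231: forward underpriced → reverse cash-and-carry (short the stock, invest proceeds at r, pay the dividends, go long the forward).
Profit at T = |F_mkt − F*| = |432.05 − 450.5231| = C$18.47 per share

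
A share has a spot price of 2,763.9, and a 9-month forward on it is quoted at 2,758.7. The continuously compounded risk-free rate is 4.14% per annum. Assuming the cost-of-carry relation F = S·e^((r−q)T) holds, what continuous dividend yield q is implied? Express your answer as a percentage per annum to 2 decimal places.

4.39%

From F = S·e^((r−q)T): (r − q) = ln(F/S)/T
ln(2758.7/2763.9) = ln(0.998119) = -0.001883
(r − q) = -0.001883 / (9/12) = -0.002511
q = r − ln(F/S)/T = 0.0414 + 0.002511 = 0.043911
q = 4.39%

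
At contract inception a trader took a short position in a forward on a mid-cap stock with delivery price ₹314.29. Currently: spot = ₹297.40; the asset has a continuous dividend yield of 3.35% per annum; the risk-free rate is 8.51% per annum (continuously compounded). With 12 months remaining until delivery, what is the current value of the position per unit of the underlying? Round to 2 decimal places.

Current fair forward for the remaining 12 months: F = S·e^((r − q)·T), (r − q) = 0.0851 − 0.0335 = 0.0516
F = 297.40 · e^(0.0516 × 12/12) = 297.40 × 1.052954 = 313.1485
Value of long forward = (F − K)·e^(−rT) = (313.1485 − 314.29) · e^(−0.0851·12/12)
= -1.1415 × 0.918420 = -1.05
Short position value = −(long value) = ₹1.05

₹1.05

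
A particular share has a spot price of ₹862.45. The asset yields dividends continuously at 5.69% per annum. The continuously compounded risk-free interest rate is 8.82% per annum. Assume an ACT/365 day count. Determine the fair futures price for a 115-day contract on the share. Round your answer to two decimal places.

₹871.00

F = S·e^((r − q)T) = 862.45 · e^((0.0882 − 0.0569) × 115/365)
= 862.45 · e^0.009862 = 862.45 × 1.009911
F = ₹871.00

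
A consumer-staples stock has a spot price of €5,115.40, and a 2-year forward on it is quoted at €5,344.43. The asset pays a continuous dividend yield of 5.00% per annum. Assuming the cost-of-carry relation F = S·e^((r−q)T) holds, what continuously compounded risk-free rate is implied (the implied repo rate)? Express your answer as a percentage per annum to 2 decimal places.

7.19%

From F = S·e^((r−q)T): (r − q) = ln(F/S)/T
ln(5344.43/5115.40) = ln(1.044773) = 0.043800
(r − q) = 0.043800 / (2) = 0.021900
r = ln(F/S)/T + q = 0.021900 + 0.0500 = 0.071900
r = 7.19%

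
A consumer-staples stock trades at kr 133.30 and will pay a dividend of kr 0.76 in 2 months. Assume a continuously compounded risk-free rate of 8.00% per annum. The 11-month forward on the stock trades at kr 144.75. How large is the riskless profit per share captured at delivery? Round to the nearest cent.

PV(dividends) I = 0.76·e^(−0.0800·2/12) = 0.7499
Fair forward F* = (S − I)·e^(rT) = (133.30 − 0.7499)·e^0.073333 = 132.5501 × 1.076089 = 142.6357
Market kr 144.75 > fair 142.6357: forward overpriced → cash-and-carry (borrow at r, buy the stock and collect the dividends, short the forward).
Profit at T = |F_mkt − F*| = |144.75 − 142.6357| = kr 2.11 per share

kr 2.11 per share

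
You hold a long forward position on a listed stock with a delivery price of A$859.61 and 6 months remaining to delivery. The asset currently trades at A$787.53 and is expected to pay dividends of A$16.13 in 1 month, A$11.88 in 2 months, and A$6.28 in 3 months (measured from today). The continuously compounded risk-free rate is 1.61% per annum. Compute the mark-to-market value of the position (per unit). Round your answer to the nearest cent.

-A$99.40

PV(remaining dividends) I = 16.13·e^(−0.0161·1/12) + 11.88·e^(−0.0161·2/12) + 6.28·e^(−0.0161·3/12) = 34.2113
Current forward F = (S − I)·e^(rT) = (787.53 − 34.2113)·e^(0.0161·6/12) = 753.3187 × 1.008082 = 759.4070
Value (long) = (F − K)·e^(−rT) = (759.4070 − 859.61) × 0.991982 = -99.3996
Value = -A$99.40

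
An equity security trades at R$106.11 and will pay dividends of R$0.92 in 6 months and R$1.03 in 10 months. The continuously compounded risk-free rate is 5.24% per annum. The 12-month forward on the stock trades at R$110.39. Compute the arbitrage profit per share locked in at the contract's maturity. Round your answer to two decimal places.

R$0.56 per share

PV(dividends) I = 0.92·e^(−0.0524·6/12) + 1.03·e^(−0.0524·10/12) = 1.8822
Fair forward F* = (S − I)·e^(rT) = (106.11 − 1.8822)·e^0.052400 = 104.2278 × 1.053797 = 109.8349
Market R$110.39 > fair 109.8349: forward overpriced → cash-and-carry (borrow at r, buy the stock and collect the dividends, short the forward).
Profit at T = |F_mkt − F*| = |110.39 − 109.8349| = R$0.56 per share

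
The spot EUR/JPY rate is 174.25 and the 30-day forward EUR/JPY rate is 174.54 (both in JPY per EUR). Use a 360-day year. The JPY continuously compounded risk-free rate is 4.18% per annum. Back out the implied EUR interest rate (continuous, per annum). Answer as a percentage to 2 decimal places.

F = S·e^((r_JPY − r_EUR)T) ⇒ r_EUR = r_JPY − ln(F/S)/T
ln(174.54/174.25) = 0.001663; /(30/360) = 0.019956
r_EUR = 0.0418 − 0.019956 = 0.021844
r_EUR = 2.18%

2.18%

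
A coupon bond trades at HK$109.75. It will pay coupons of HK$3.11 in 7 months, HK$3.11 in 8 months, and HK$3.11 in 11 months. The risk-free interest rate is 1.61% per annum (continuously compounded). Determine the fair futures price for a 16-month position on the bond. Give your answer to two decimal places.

PV(coupons) I = 3.11·e^(−0.0161·7/12) + 3.11·e^(−0.0161·8/12) + 3.11·e^(−0.0161·11/12)
I = 3.0809 + 3.0768 + 3.0644 = 9.2221
F = (S − I)·e^(rT) = (109.75 − 9.2221) · e^(0.0161·16/12)
= 100.5279 · e^0.021467 = 100.5279 × 1.021699 = HK$102.71

HK$102.71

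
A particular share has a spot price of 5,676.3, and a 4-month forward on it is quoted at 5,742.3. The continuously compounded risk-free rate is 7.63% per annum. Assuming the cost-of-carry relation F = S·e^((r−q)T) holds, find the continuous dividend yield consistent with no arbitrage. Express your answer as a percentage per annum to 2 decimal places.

From F = S·e^((r−q)T): (r − q) = ln(F/S)/T
ln(5742.3/5676.3) = ln(1.011627) = 0.011560
(r − q) = 0.011560 / (4/12) = 0.034680
q = r − ln(F/S)/T = 0.0763 − 0.034680 = 0.041620
q = 4.16%

4.16%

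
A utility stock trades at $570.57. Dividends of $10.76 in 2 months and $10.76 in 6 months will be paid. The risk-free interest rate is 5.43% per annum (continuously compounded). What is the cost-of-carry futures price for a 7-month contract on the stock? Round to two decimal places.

$567.12

PV(dividends) I = 10.76·e^(−0.0543·2/12) + 10.76·e^(−0.0543·6/12)
I = 10.6631 + 10.4718 = 21.1349
F = (S − I)·e^(rT) = (570.57 − 21.1349) · e^(0.0543·7/12)
= 549.4351 · e^0.031675 = 549.4351 × 1.032182 = $567.12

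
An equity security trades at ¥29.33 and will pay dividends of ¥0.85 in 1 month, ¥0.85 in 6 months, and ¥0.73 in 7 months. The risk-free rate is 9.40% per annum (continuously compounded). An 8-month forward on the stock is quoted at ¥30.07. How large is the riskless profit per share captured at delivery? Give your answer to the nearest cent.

PV(dividends) I = 0.85·e^(−0.0940·1/12) + 0.85·e^(−0.0940·6/12) + 0.73·e^(−0.0940·7/12) = 2.3454
Fair forward F* = (S − I)·e^(rT) = (29.33 − 2.3454)·e^0.062667 = 26.9846 × 1.064672 = 28.7297
Market ¥30.07 > fair 28.7297: forward overpriced → cash-and-carry (borrow at r, buy the stock and collect the dividends, short the forward).
Profit at T = |F_mkt − F*| = |30.07 − 28.7297| = ¥1.34 per share

¥1.34 per share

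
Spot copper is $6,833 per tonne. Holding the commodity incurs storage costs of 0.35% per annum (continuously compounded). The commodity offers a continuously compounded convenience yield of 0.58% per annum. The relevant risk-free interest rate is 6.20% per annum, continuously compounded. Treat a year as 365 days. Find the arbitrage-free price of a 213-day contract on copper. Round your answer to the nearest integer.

Net carry = r + u − y = 0.0620 + 0.0035 − 0.0058 = 0.0597
F = S·e^((r+u−y)T) = 6833 · e^(0.0597 × 213/365) = 6833 · e^0.034839
= 6833 × 1.035453 = $7,075 per tonne

$7,075 per tonne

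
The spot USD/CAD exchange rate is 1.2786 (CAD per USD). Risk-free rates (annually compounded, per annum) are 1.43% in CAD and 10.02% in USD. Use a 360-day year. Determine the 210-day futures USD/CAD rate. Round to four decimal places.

1.2194

By covered interest parity, F = S · (1+r_CAD)^T / (1+r_USD)^T
= 1.2786 × 1.008317 / 1.057284 = 1.2786 × 0.953686
F = 1.2194 CAD per USD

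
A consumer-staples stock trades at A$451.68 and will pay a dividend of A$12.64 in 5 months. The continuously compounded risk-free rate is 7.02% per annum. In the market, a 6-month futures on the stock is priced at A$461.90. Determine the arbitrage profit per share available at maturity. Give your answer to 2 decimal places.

PV(dividends) I = 12.64·e^(−0.0702·5/12) = 12.2756
Fair futures F* = (S − I)·e^(rT) = (451.68 − 12.2756)·e^0.035100 = 439.4044 × 1.035723 = 455.1012
Market A$461.90 > fair 455.1012: forward overpriced → cash-and-carry (borrow at r, buy the stock and collect the dividends, short the forward).
Profit at T = |F_mkt − F*| = |461.90 − 455.1012| = A$6.80 per share

A$6.80 per share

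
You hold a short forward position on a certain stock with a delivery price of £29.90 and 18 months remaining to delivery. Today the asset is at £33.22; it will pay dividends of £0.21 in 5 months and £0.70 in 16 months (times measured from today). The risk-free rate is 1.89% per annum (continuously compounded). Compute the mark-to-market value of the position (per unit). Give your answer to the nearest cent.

PV(remaining dividends) I = 0.21·e^(−0.0189·5/12) + 0.70·e^(−0.0189·16/12) = 0.8909
Current forward F = (S − I)·e^(rT) = (33.22 − 0.8909)·e^(0.0189·18/12) = 32.3291 × 1.028756 = 33.2588
Value (long) = (F − K)·e^(−rT) = (33.2588 − 29.90) × 0.972048 = 3.2649
Short position value = −(long value) = -£3.26

-£3.26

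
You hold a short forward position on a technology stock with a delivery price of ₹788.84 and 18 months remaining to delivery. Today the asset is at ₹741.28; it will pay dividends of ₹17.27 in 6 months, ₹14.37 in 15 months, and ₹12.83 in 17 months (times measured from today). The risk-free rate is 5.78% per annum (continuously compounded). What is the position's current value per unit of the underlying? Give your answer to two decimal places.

₹24.02

PV(remaining dividends) I = 17.27·e^(−0.0578·6/12) + 14.37·e^(−0.0578·15/12) + 12.83·e^(−0.0578·17/12) = 41.9677
Current forward F = (S − I)·e^(rT) = (741.28 − 41.9677)·e^(0.0578·18/12) = 699.3123 × 1.090569 = 762.6483
Value (long) = (F − K)·e^(−rT) = (762.6483 − 788.84) × 0.916952 = -24.0165
Short position value = −(long value) = ₹24.02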